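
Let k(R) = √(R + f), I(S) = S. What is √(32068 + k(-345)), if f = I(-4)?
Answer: √(32068 + I*√349) ≈ 179.08 + 0.0522*I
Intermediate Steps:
f = -4
k(R) = √(-4 + R) (k(R) = √(R - 4) = √(-4 + R))
√(32068 + k(-345)) = √(32068 + √(-4 - 345)) = √(32068 + √(-349)) = √(32068 + I*√349)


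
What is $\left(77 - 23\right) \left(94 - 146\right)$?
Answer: $-2808$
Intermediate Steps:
$\left(77 - 23\right) \left(94 - 146\right) = \left(77 - 23\right) \left(-52\right) = 54 \left(-52\right) = -2808$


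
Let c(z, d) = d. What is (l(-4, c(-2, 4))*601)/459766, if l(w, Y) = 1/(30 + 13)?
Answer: 601/19769938 ≈ 3.0400e-5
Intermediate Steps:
l(w, Y) = 1/43
(l(-4, c(-2, 4))*601)/459766 = ((1/43)*601)/459766 = (601/43)*(1/459766) = 601/19769938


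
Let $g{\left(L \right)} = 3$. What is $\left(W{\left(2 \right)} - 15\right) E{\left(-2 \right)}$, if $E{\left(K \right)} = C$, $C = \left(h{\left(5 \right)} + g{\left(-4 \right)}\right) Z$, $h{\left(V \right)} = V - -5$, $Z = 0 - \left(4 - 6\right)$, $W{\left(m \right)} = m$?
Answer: $-338$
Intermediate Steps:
$Z = 2$ ($Z = 0 - \left(4 - 6\right) = 0 - -2 = 0 + 2 = 2$)
$h{\left(V \right)} = 5 + V$ ($h{\left(V \right)} = V + 5 = 5 + V$)
$C = 26$ ($C = \left(\left(5 + 5\right) + 3\right) 2 = \left(10 + 3\right) 2 = 13 \cdot 2 = 26$)
$E{\left(K \right)} = 26$
$\left(W{\left(2 \right)} - 15\right) E{\left(-2 \right)} = \left(2 - 15\right) 26 = \left(-13\right) 26 = -338$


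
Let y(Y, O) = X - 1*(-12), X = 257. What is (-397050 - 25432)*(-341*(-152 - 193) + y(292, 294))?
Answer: -49816542548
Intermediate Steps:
y(Y, O) = 269 (y(Y, O) = 257 - 1*(-12) = 257 + 12 = 269)
(-397050 - 25432)*(-341*(-152 - 193) + y(292, 294)) = (-397050 - 25432)*(-341*(-152 - 193) + 269) = -422482*(-341*(-345) + 269) = -422482*(117645 + 269) = -422482*117914 = -49816542548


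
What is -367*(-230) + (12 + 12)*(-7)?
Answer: 84242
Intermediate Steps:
-367*(-230) + (12 + 12)*(-7) = 84410 + 24*(-7) = 84410 - 168 = 84242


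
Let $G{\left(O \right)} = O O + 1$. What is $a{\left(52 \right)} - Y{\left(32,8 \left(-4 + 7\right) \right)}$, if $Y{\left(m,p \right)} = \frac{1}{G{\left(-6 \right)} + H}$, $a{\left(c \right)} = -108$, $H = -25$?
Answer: $- \frac{1297}{12} \approx -108.08$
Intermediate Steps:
$G{\left(O \right)} = 1 + O^{2}$ ($G{\left(O \right)} = O^{2} + 1 = 1 + O^{2}$)
$Y{\left(m,p \right)} = \frac{1}{12}$ ($Y{\left(m,p \right)} = \frac{1}{\left(1 + \left(-6\right)^{2}\right) - 25} = \frac{1}{\left(1 + 36\right) - 25} = \frac{1}{37 - 25} = \frac{1}{12}$)
$a{\left(52 \right)} - Y{\left(32,8 \left(-4 + 7\right) \right)} = -108 - \frac{1}{12} = - \frac{1297}{12}$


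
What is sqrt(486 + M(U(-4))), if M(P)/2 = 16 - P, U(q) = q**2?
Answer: 9*sqrt(6) ≈ 22.045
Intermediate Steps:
M(P) = 32 - 2*P (M(P) = 2*(16 - P) = 32 - 2*P)
sqrt(486 + M(U(-4))) = sqrt(486 + (32 - 2*(-4)**2)) = sqrt(486 + (32 - 2*16)) = sqrt(486 + (32 - 32)) = sqrt(486 + 0) = sqrt(486) = 9*sqrt(6)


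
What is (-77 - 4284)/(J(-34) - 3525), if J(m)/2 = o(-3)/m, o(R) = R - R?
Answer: 4361/3525 ≈ 1.2372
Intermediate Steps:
o(R) = 0
J(m) = 0 (J(m) = 2*(0/m) = 2*0 = 0)
(-77 - 4284)/(J(-34) - 3525) = (-77 - 4284)/(0 - 3525) = -4361/(-3525) = -4361*(-1/3525) = 4361/3525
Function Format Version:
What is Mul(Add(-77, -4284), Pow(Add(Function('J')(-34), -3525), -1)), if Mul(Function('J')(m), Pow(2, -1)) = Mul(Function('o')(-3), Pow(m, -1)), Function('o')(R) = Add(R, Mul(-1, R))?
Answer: Rational(4361, 3525) ≈ 1.2372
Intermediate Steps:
Function('o')(R) = 0
Function('J')(m) = 0 (Function('J')(m) = Mul(2, Mul(0, Pow(m, -1))) = Mul(2, 0) = 0)
Mul(Add(-77, -4284), Pow(Add(Function('J')(-34), -3525), -1)) = Mul(Add(-77, -4284), Pow(Add(0, -3525), -1)) = Mul(-4361, Pow(-3525, -1)) = Mul(-4361, Rational(-1, 3525)) = Rational(4361, 3525)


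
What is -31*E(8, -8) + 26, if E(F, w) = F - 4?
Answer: -98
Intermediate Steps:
E(F, w) = -4 + F
-31*E(8, -8) + 26 = -31*(-4 + 8) + 26 = -31*4 + 26 = -124 + 26 = -98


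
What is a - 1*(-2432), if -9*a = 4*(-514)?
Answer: 23944/9 ≈ 2660.4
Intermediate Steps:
a = 2056/9 (a = -4*(-514)/9 = -⅑*(-2056) = 2056/9 ≈ 228.44)
a - 1*(-2432) = 2056/9 - 1*(-2432) = 2056/9 + 2432 = 23944/9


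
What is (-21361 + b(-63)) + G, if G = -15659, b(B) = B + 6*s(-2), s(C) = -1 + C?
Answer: -37101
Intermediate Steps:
b(B) = -18 + B (b(B) = B + 6*(-1 - 2) = B + 6*(-3) = B - 18 = -18 + B)
(-21361 + b(-63)) + G = (-21361 + (-18 - 63)) - 15659 = (-21361 - 81) - 15659 = -21442 - 15659 = -37101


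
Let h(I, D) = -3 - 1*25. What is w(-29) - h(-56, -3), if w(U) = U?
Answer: -1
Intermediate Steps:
h(I, D) = -28 (h(I, D) = -3 - 25 = -28)
w(-29) - h(-56, -3) = -29 - 1*(-28) = -29 + 28 = -1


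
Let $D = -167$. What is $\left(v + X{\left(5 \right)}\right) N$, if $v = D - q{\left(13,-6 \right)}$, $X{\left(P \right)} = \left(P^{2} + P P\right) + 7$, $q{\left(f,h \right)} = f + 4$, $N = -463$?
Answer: $58801$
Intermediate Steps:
$q{\left(f,h \right)} = 4 + f$
$X{\left(P \right)} = 7 + 2 P^{2}$ ($X{\left(P \right)} = \left(P^{2} + P^{2}\right) + 7 = 2 P^{2} + 7 = 7 + 2 P^{2}$)
$v = -184$ ($v = -167 - \left(4 + 13\right) = -167 - 17 = -184$)
$\left(v + X{\left(5 \right)}\right) N = \left(-184 + \left(7 + 2 \cdot 5^{2}\right)\right) \left(-463\right) = \left(-184 + \left(7 + 2 \cdot 25\right)\right) \left(-463\right) = \left(-184 + \left(7 + 50\right)\right) \left(-463\right) = \left(-184 + 57\right) \left(-463\right) = \left(-127\right) \left(-463\right) = 58801$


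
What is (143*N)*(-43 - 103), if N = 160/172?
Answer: -835120/43 ≈ -19421.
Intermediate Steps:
N = 40/43 (N = 160*(1/172) = 40/43 ≈ 0.93023)
(143*N)*(-43 - 103) = (143*(40/43))*(-43 - 103) = (5720/43)*(-146) = -835120/43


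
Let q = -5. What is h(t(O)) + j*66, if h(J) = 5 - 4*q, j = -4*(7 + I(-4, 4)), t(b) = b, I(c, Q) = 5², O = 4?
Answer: -8423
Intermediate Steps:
I(c, Q) = 25
j = -128 (j = -4*(7 + 25) = -4*32 = -128)
h(J) = 25 (h(J) = 5 - 4*(-5) = 5 + 20 = 25)
h(t(O)) + j*66 = 25 - 128*66 = 25 - 8448 = -8423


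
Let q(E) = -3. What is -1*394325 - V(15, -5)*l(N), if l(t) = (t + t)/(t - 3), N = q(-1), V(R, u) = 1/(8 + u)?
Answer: -1182976/3 ≈ -3.9433e+5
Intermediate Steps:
N = -3
l(t) = 2*t/(-3 + t) (l(t) = (2*t)/(-3 + t) = 2*t/(-3 + t))
-1*394325 - V(15, -5)*l(N) = -1*394325 - 2*(-3)/(-3 - 3)/(8 - 5) = -394325 - 2*(-3)/(-6)/3 = -394325 - 2*(-3)*(-⅙)/3 = -394325 - 1/3 = -394325 - 1*⅓ = -394325 - ⅓ = -1182976/3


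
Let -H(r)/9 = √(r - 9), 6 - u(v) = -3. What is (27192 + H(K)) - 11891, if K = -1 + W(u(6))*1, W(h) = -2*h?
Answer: 15301 - 18*I*√7 ≈ 15301.0 - 47.624*I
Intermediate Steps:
u(v) = 9 (u(v) = 6 - 1*(-3) = 6 + 3 = 9)
K = -19 (K = -1 - 2*9*1 = -1 - 18*1 = -1 - 18 = -19)
H(r) = -9*√(-9 + r) (H(r) = -9*√(r - 9) = -9*√(-9 + r))
(27192 + H(K)) - 11891 = (27192 - 9*√(-9 - 19)) - 11891 = (27192 - 18*I*√7) - 11891 = 15301 - 18*I*√7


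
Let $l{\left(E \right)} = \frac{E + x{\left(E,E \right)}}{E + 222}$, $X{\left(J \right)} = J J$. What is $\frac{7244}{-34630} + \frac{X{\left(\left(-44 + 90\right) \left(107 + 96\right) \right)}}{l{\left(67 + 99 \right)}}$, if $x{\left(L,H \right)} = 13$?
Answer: $\frac{585816986157342}{3099385} \approx 1.8901 \cdot 10^{8}$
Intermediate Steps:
$X{\left(J \right)} = J^{2}$
$l{\left(E \right)} = \frac{13 + E}{222 + E}$ ($l{\left(E \right)} = \frac{E + 13}{E + 222} = \frac{13 + E}{222 + E}$)
$\frac{7244}{-34630} + \frac{X{\left(\left(-44 + 90\right) \left(107 + 96\right) \right)}}{l{\left(67 + 99 \right)}} = \frac{7244}{-34630} + \frac{\left(\left(-44 + 90\right) \left(107 + 96\right)\right)^{2}}{\frac{1}{222 + \left(67 + 99\right)} \left(13 + \left(67 + 99\right)\right)} = 7244 \left(- \frac{1}{34630}\right) + \frac{\left(46 \cdot 203\right)^{2}}{\frac{1}{222 + 166} \left(13 + 166\right)} = - \frac{3622}{17315} + \frac{9338^{2}}{\frac{1}{388} \cdot 179} = - \frac{3622}{17315} + \frac{87198244}{\frac{1}{388} \cdot 179} = - \frac{3622}{17315} + \frac{87198244}{\frac{179}{388}} = - \frac{3622}{17315} + 87198244 \cdot \frac{388}{179} = - \frac{3622}{17315} + \frac{33832918672}{179} = \frac{585816986157342}{3099385}$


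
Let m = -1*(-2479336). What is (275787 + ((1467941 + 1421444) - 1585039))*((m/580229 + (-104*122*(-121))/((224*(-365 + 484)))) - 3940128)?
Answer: -354015812981930561271/56862442 ≈ -6.2258e+12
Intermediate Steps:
m = 2479336
(275787 + ((1467941 + 1421444) - 1585039))*((m/580229 + (-104*122*(-121))/((224*(-365 + 484)))) - 3940128) = (275787 + ((1467941 + 1421444) - 1585039))*((2479336/580229 + (-104*122*(-121))/((224*(-365 + 484)))) - 3940128) = (275787 + (2889385 - 1585039))*((2479336*(1/580229) + (-12688*(-121))/((224*119))) - 3940128) = (275787 + 1304346)*((2479336/580229 + 1535248/26656) - 3940128) = 1580133*((2479336/580229 + 1535248*(1/26656)) - 3940128) = 1580133*((2479336/580229 + 95953/1666) - 3940128) = 1580133*(59805287013/966661514 - 3940128) = 1580133*(-3808710292546779/966661514) = -354015812981930561271/56862442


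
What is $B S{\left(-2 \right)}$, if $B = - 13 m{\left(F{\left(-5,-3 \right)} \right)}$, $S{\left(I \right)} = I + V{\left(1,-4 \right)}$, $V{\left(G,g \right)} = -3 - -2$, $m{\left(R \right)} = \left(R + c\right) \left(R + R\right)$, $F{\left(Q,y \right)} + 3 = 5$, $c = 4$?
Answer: $936$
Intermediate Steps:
$F{\left(Q,y \right)} = 2$ ($F{\left(Q,y \right)} = -3 + 5 = 2$)
$m{\left(R \right)} = 2 R \left(4 + R\right)$ ($m{\left(R \right)} = \left(R + 4\right) \left(R + R\right) = \left(4 + R\right) 2 R = 2 R \left(4 + R\right)$)
$V{\left(G,g \right)} = -1$ ($V{\left(G,g \right)} = -3 + 2 = -1$)
$S{\left(I \right)} = -1 + I$ ($S{\left(I \right)} = I - 1 = -1 + I$)
$B = -312$ ($B = - 13 \cdot 2 \cdot 2 \left(4 + 2\right) = - 13 \cdot 2 \cdot 2 \cdot 6 = \left(-13\right) 24 = -312$)
$B S{\left(-2 \right)} = - 312 \left(-1 - 2\right) = \left(-312\right) \left(-3\right) = 936$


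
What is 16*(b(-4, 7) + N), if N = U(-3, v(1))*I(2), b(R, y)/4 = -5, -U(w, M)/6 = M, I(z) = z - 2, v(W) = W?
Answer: -320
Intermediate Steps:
I(z) = -2 + z
U(w, M) = -6*M
b(R, y) = -20 (b(R, y) = 4*(-5) = -20)
N = 0 (N = (-6*1)*(-2 + 2) = -6*0 = 0)
16*(b(-4, 7) + N) = 16*(-20 + 0) = 16*(-20) = -320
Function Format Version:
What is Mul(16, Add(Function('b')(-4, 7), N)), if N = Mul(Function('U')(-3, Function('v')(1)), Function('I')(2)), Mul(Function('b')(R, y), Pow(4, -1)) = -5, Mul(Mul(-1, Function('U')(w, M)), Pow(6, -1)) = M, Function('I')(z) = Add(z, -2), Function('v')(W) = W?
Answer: -320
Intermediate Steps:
Function('I')(z) = Add(-2, z)
Function('U')(w, M) = Mul(-6, M)
Function('b')(R, y) = -20 (Function('b')(R, y) = Mul(4, -5) = -20)
N = 0 (N = Mul(Mul(-6, 1), Add(-2, 2)) = Mul(-6, 0) = 0)
Mul(16, Add(Function('b')(-4, 7), N)) = Mul(16, Add(-20, 0)) = Mul(16, -20) = -320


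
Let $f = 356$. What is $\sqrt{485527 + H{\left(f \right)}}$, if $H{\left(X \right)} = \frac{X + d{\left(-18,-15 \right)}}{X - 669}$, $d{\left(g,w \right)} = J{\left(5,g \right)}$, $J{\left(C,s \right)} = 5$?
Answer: $\frac{3 \sqrt{5285164630}}{313} \approx 696.8$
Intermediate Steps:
$d{\left(g,w \right)} = 5$
$H{\left(X \right)} = \frac{5 + X}{-669 + X}$ ($H{\left(X \right)} = \frac{X + 5}{X - 669} = \frac{5 + X}{-669 + X}$)
$\sqrt{485527 + H{\left(f \right)}} = \sqrt{485527 + \frac{5 + 356}{-669 + 356}} = \sqrt{485527 + \frac{1}{-313} \cdot 361} = \sqrt{485527 - \frac{361}{313}} = \sqrt{\frac{151969590}{313}} = \frac{3 \sqrt{5285164630}}{313}$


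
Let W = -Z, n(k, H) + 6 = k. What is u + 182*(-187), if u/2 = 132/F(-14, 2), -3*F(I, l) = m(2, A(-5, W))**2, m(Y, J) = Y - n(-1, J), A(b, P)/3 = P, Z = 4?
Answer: -306394/9 ≈ -34044.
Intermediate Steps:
n(k, H) = -6 + k
W = -4 (W = -1*4 = -4)
A(b, P) = 3*P
m(Y, J) = 7 + Y (m(Y, J) = Y - (-6 - 1) = Y - 1*(-7) = Y + 7 = 7 + Y)
F(I, l) = -27 (F(I, l) = -(7 + 2)**2/3 = -1/3*9**2 = -1/3*81 = -27)
u = -88/9 (u = 2*(132/(-27)) = 2*(132*(-1/27)) = 2*(-44/9) = -88/9 ≈ -9.7778)
u + 182*(-187) = -88/9 + 182*(-187) = -88/9 - 34034 = -306394/9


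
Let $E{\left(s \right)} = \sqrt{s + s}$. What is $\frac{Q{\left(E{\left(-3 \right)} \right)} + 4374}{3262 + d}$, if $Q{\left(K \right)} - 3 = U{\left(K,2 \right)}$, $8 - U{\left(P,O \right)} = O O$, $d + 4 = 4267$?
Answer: $\frac{4381}{7525} \approx 0.58219$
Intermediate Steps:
$d = 4263$ ($d = -4 + 4267 = 4263$)
$E{\left(s \right)} = \sqrt{2} \sqrt{s}$ ($E{\left(s \right)} = \sqrt{2 s} = \sqrt{2} \sqrt{s}$)
$U{\left(P,O \right)} = 8 - O^{2}$ ($U{\left(P,O \right)} = 8 - O O = 8 - O^{2}$)
$Q{\left(K \right)} = 7$ ($Q{\left(K \right)} = 3 + \left(8 - 2^{2}\right) = 3 + \left(8 - 4\right) = 3 + 4 = 7$)
$\frac{Q{\left(E{\left(-3 \right)} \right)} + 4374}{3262 + d} = \frac{7 + 4374}{3262 + 4263} = \frac{4381}{7525}$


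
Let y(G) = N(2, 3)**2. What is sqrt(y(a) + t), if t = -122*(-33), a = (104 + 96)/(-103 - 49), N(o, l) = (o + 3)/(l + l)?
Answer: sqrt(144961)/6 ≈ 63.456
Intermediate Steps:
N(o, l) = (3 + o)/(2*l) (N(o, l) = (3 + o)/((2*l)) = (3 + o)*(1/(2*l)) = (3 + o)/(2*l))
a = -25/19 (a = 200/(-152) = 200*(-1/152) = -25/19 ≈ -1.3158)
y(G) = 25/36 (y(G) = ((1/2)*(3 + 2)/3)**2 = ((1/2)*(1/3)*5)**2 = (5/6)**2 = 25/36)
t = 4026
sqrt(y(a) + t) = sqrt(25/36 + 4026) = sqrt(144961/36) = sqrt(144961)/6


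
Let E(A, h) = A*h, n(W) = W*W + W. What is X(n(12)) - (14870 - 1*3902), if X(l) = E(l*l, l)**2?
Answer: 14412774434088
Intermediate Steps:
n(W) = W + W**2 (n(W) = W**2 + W = W + W**2)
X(l) = l**6 (X(l) = ((l*l)*l)**2 = (l**2*l)**2 = (l**3)**2 = l**6)
X(n(12)) - (14870 - 1*3902) = (12*(1 + 12))**6 - (14870 - 1*3902) = (12*13)**6 - (14870 - 3902) = 156**6 - 1*10968 = 14412774445056 - 10968 = 14412774434088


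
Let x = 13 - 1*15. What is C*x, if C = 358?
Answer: -716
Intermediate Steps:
x = -2 (x = 13 - 15 = -2)
C*x = 358*(-2) = -716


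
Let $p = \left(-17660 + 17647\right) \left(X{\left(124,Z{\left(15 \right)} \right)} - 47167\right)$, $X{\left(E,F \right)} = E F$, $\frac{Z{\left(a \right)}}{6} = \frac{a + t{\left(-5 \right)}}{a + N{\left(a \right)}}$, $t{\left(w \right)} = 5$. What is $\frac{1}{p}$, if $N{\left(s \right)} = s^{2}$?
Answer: $\frac{1}{612365} \approx 1.633 \cdot 10^{-6}$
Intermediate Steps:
$Z{\left(a \right)} = \frac{6 \left(5 + a\right)}{a + a^{2}}$ ($Z{\left(a \right)} = 6 \frac{a + 5}{a + a^{2}} = 6 \frac{5 + a}{a + a^{2}} = \frac{6 \left(5 + a\right)}{a + a^{2}}$)
$p = 612365$ ($p = \left(-17660 + 17647\right) \left(124 \frac{6 \left(5 + 15\right)}{15 \left(1 + 15\right)} - 47167\right) = - 13 \left(124 \cdot 6 \cdot \frac{1}{15} \cdot \frac{1}{16} \cdot 20 - 47167\right) = - 13 \left(124 \cdot \frac{1}{2} - 47167\right) = - 13 \left(62 - 47167\right) = \left(-13\right) \left(-47105\right) = 612365$)
$\frac{1}{p} = \frac{1}{612365}$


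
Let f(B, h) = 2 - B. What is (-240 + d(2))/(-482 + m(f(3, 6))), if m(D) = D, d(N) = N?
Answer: 34/69 ≈ 0.49275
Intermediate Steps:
(-240 + d(2))/(-482 + m(f(3, 6))) = (-240 + 2)/(-482 + (2 - 1*3)) = -238/(-482 + (2 - 3)) = -238/(-482 - 1) = -238/(-483) = -238*(-1/483) = 34/69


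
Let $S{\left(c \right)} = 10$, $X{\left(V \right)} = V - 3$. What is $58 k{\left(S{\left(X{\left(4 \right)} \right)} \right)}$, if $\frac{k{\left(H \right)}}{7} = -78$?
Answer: $-31668$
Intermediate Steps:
$X{\left(V \right)} = -3 + V$ ($X{\left(V \right)} = V - 3 = -3 + V$)
$k{\left(H \right)} = -546$ ($k{\left(H \right)} = 7 \left(-78\right) = -546$)
$58 k{\left(S{\left(X{\left(4 \right)} \right)} \right)} = 58 \left(-546\right) = -31668$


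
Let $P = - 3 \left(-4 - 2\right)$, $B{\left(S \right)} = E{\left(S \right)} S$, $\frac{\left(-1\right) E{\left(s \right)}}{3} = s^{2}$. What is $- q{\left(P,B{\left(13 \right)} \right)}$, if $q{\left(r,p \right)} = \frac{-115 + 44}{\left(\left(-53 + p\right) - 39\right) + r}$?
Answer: $- \frac{71}{6665} \approx -0.010653$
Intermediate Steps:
$E{\left(s \right)} = - 3 s^{2}$
$B{\left(S \right)} = - 3 S^{3}$ ($B{\left(S \right)} = - 3 S^{2} S = - 3 S^{3}$)
$P = 18$ ($P = \left(-3\right) \left(-6\right) = 18$)
$q{\left(r,p \right)} = - \frac{71}{-92 + p + r}$ ($q{\left(r,p \right)} = - \frac{71}{\left(-92 + p\right) + r} = - \frac{71}{-92 + p + r}$)
$- q{\left(P,B{\left(13 \right)} \right)} = - \frac{-71}{-92 - 3 \cdot 13^{3} + 18} = - \frac{-71}{-92 - 6591 + 18} = - \frac{-71}{-6665} = - \frac{\left(-71\right) \left(-1\right)}{6665} = \left(-1\right) \frac{71}{6665} = - \frac{71}{6665}$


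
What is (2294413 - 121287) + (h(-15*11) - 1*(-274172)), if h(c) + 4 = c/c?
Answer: 2447295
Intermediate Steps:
h(c) = -3 (h(c) = -4 + c/c = -4 + 1 = -3)
(2294413 - 121287) + (h(-15*11) - 1*(-274172)) = (2294413 - 121287) + (-3 - 1*(-274172)) = 2173126 + (-3 + 274172) = 2173126 + 274169 = 2447295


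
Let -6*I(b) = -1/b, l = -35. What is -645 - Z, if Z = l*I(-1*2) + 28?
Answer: -8111/12 ≈ -675.92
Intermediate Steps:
I(b) = 1/(6*b) (I(b) = -(-1)/(6*b) = 1/(6*b))
Z = 371/12 (Z = -35/(6*((-1*2))) + 28 = -35/(6*(-2)) + 28 = -35*(-1)/(6*2) + 28 = -35*(-1/12) + 28 = 35/12 + 28 = 371/12 ≈ 30.917)
-645 - Z = -645 - 1*371/12 = -645 - 371/12 = -8111/12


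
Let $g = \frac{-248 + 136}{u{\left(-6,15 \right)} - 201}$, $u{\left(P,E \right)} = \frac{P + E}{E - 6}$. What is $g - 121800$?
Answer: $- \frac{3044986}{25} \approx -1.218 \cdot 10^{5}$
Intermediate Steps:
$u{\left(P,E \right)} = \frac{E + P}{-6 + E}$
$g = \frac{14}{25}$ ($g = \frac{-248 + 136}{\frac{15 - 6}{-6 + 15} - 201} = - \frac{112}{\frac{1}{9} \cdot 9 - 201} = - \frac{112}{1 - 201} = - \frac{112}{-200} = \left(-112\right) \left(- \frac{1}{200}\right) = \frac{14}{25} \approx 0.56$)
$g - 121800 = \frac{14}{25} - 121800 = - \frac{3044986}{25}$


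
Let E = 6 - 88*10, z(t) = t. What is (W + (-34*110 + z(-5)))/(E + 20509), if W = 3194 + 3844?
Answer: 3293/19635 ≈ 0.16771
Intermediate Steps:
W = 7038
E = -874 (E = 6 - 880 = -874)
(W + (-34*110 + z(-5)))/(E + 20509) = (7038 + (-34*110 - 5))/(-874 + 20509) = (7038 + (-3740 - 5))/19635 = (7038 - 3745)*(1/19635) = 3293*(1/19635) = 3293/19635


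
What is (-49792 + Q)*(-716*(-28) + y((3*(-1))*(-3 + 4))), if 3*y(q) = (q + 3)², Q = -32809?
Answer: -1655984848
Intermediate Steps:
y(q) = (3 + q)²/3 (y(q) = (q + 3)²/3 = (3 + q)²/3)
(-49792 + Q)*(-716*(-28) + y((3*(-1))*(-3 + 4))) = (-49792 - 32809)*(-716*(-28) + (3 + (3*(-1))*(-3 + 4))²/3) = -82601*(20048 + (3 - 3*1)²/3) = -82601*(20048 + (3 - 3)²/3) = -82601*(20048 + (⅓)*0²) = -82601*(20048 + (⅓)*0) = -82601*(20048 + 0) = -82601*20048 = -1655984848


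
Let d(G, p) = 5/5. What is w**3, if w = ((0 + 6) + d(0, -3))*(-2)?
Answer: -2744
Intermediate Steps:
d(G, p) = 1 (d(G, p) = 5*(1/5) = 1)
w = -14 (w = ((0 + 6) + 1)*(-2) = (6 + 1)*(-2) = 7*(-2) = -14)
w**3 = (-14)**3 = -2744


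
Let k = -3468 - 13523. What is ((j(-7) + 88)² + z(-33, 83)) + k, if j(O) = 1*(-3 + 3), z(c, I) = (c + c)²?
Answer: -4891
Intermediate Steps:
z(c, I) = 4*c² (z(c, I) = (2*c)² = 4*c²)
j(O) = 0 (j(O) = 1*0 = 0)
k = -16991
((j(-7) + 88)² + z(-33, 83)) + k = ((0 + 88)² + 4*(-33)²) - 16991 = (88² + 4*1089) - 16991 = (7744 + 4356) - 16991 = 12100 - 16991 = -4891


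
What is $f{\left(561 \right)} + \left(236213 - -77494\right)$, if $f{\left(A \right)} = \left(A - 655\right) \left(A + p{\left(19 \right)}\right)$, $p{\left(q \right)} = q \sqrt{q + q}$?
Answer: $260973 - 1786 \sqrt{38} \approx 2.4996 \cdot 10^{5}$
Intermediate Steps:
$p{\left(q \right)} = \sqrt{2} q^{\frac{3}{2}}$ ($p{\left(q \right)} = q \sqrt{2 q} = q \sqrt{2} \sqrt{q} = \sqrt{2} q^{\frac{3}{2}}$)
$f{\left(A \right)} = \left(-655 + A\right) \left(A + 19 \sqrt{38}\right)$ ($f{\left(A \right)} = \left(A - 655\right) \left(A + \sqrt{2} \cdot 19^{\frac{3}{2}}\right) = \left(-655 + A\right) \left(A + \sqrt{2} \cdot 19 \sqrt{19}\right) = \left(-655 + A\right) \left(A + 19 \sqrt{38}\right)$)
$f{\left(561 \right)} + \left(236213 - -77494\right) = \left(561^{2} - 12445 \sqrt{38} - 367455 + 19 \cdot 561 \sqrt{38}\right) + \left(236213 - -77494\right) = \left(314721 - 12445 \sqrt{38} - 367455 + 10659 \sqrt{38}\right) + \left(236213 + 77494\right) = \left(-52734 - 1786 \sqrt{38}\right) + 313707 = 260973 - 1786 \sqrt{38}$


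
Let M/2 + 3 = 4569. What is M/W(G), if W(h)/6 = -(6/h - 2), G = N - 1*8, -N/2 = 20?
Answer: 12176/17 ≈ 716.24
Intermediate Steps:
N = -40 (N = -2*20 = -40)
M = 9132 (M = -6 + 2*4569 = -6 + 9138 = 9132)
G = -48 (G = -40 - 1*8 = -40 - 8 = -48)
W(h) = 12 - 36/h (W(h) = 6*(-(6/h - 2)) = 6*(-(-2 + 6/h)) = 6*(2 - 6/h) = 12 - 36/h)
M/W(G) = 9132/(12 - 36/(-48)) = 9132/(12 - 36*(-1/48)) = 9132/(12 + 3/4) = 9132/(51/4) = 9132*(4/51) = 12176/17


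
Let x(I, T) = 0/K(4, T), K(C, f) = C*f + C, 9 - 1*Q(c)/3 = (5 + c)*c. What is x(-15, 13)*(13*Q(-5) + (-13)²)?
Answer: 0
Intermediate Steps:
Q(c) = 27 - 3*c*(5 + c) (Q(c) = 27 - 3*(5 + c)*c = 27 - 3*c*(5 + c))
K(C, f) = C + C*f
x(I, T) = 0 (x(I, T) = 0/((4*(1 + T))) = 0/(4 + 4*T) = 0)
x(-15, 13)*(13*Q(-5) + (-13)²) = 0*(13*(27 - 15*(-5) - 3*(-5)²) + (-13)²) = 0*(13*(27 + 75 - 3*25) + 169) = 0*(13*(27 + 75 - 75) + 169) = 0*(13*27 + 169) = 0*(351 + 169) = 0*520 = 0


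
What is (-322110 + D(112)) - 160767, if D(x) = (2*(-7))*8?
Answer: -482989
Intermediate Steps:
D(x) = -112 (D(x) = -14*8 = -112)
(-322110 + D(112)) - 160767 = (-322110 - 112) - 160767 = -322222 - 160767 = -482989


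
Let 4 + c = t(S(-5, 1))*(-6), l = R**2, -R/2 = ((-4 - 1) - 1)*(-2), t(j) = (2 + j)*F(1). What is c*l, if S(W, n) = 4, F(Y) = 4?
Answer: -85248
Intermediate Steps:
t(j) = 8 + 4*j (t(j) = (2 + j)*4 = 8 + 4*j)
R = -24 (R = -2*((-4 - 1) - 1)*(-2) = -2*(-5 - 1)*(-2) = -(-12)*(-2) = -2*12 = -24)
l = 576 (l = (-24)**2 = 576)
c = -148 (c = -4 + (8 + 4*4)*(-6) = -4 + (8 + 16)*(-6) = -4 + 24*(-6) = -4 - 144 = -148)
c*l = -148*576 = -85248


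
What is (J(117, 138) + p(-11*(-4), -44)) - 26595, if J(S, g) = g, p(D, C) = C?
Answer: -26501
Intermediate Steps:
(J(117, 138) + p(-11*(-4), -44)) - 26595 = (138 - 44) - 26595 = 94 - 26595 = -26501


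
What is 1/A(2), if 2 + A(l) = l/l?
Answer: -1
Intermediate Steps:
A(l) = -1 (A(l) = -2 + l/l = -2 + 1 = -1)
1/A(2) = 1/(-1) = -1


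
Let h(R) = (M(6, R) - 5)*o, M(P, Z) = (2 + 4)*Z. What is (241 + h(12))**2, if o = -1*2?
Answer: 11449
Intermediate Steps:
M(P, Z) = 6*Z
o = -2
h(R) = 10 - 12*R (h(R) = (6*R - 5)*(-2) = (-5 + 6*R)*(-2) = 10 - 12*R)
(241 + h(12))**2 = (241 + (10 - 12*12))**2 = (241 + (10 - 144))**2 = (241 - 134)**2 = 107**2 = 11449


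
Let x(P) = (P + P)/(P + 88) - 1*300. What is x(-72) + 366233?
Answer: 365924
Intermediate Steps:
x(P) = -300 + 2*P/(88 + P) (x(P) = (2*P)/(88 + P) - 300 = 2*P/(88 + P) - 300 = -300 + 2*P/(88 + P))
x(-72) + 366233 = 2*(-13200 - 149*(-72))/(88 - 72) + 366233 = 2*(-13200 + 10728)/16 + 366233 = 2*(1/16)*(-2472) + 366233 = -309 + 366233 = 365924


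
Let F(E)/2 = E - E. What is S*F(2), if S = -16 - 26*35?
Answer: 0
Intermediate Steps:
S = -926 (S = -16 - 910 = -926)
F(E) = 0 (F(E) = 2*(E - E) = 2*0 = 0)
S*F(2) = -926*0 = 0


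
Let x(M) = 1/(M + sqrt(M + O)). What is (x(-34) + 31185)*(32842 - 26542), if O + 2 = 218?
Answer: 95678591400/487 - 3150*sqrt(182)/487 ≈ 1.9647e+8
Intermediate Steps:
O = 216 (O = -2 + 218 = 216)
x(M) = 1/(M + sqrt(216 + M)) (x(M) = 1/(M + sqrt(M + 216)) = 1/(M + sqrt(216 + M)))
(x(-34) + 31185)*(32842 - 26542) = (1/(-34 + sqrt(216 - 34)) + 31185)*(32842 - 26542) = (1/(-34 + sqrt(182)) + 31185)*6300 = (31185 + 1/(-34 + sqrt(182)))*6300 = 196465500 + 6300/(-34 + sqrt(182))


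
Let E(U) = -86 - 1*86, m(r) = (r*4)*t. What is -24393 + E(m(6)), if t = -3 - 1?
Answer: -24565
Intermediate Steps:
t = -4
m(r) = -16*r (m(r) = (r*4)*(-4) = (4*r)*(-4) = -16*r)
E(U) = -172 (E(U) = -86 - 86 = -172)
-24393 + E(m(6)) = -24393 - 172 = -24565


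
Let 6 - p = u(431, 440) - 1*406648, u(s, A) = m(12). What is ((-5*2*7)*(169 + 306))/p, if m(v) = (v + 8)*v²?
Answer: -2375/28841 ≈ -0.082348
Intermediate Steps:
m(v) = v²*(8 + v) (m(v) = (8 + v)*v² = v²*(8 + v))
u(s, A) = 2880 (u(s, A) = 12²*(8 + 12) = 144*20 = 2880)
p = 403774 (p = 6 - (2880 - 1*406648) = 6 - (2880 - 406648) = 6 - 1*(-403768) = 6 + 403768 = 403774)
((-5*2*7)*(169 + 306))/p = ((-5*2*7)*(169 + 306))/403774 = (-10*7*475)*(1/403774) = -70*475*(1/403774) = -33250*1/403774 = -2375/28841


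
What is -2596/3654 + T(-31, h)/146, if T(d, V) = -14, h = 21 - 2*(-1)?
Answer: -107543/133371 ≈ -0.80634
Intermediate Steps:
h = 23 (h = 21 - 1*(-2) = 21 + 2 = 23)
-2596/3654 + T(-31, h)/146 = -2596/3654 - 14/146 = -2596*1/3654 - 14*1/146 = -1298/1827 - 7/73 = -107543/133371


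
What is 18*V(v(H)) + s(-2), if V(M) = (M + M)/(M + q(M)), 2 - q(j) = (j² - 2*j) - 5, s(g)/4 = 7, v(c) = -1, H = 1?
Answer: 16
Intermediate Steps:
s(g) = 28 (s(g) = 4*7 = 28)
q(j) = 7 - j² + 2*j (q(j) = 2 - ((j² - 2*j) - 5) = 2 - (-5 + j² - 2*j) = 2 + (5 - j² + 2*j) = 7 - j² + 2*j)
V(M) = 2*M/(7 - M² + 3*M) (V(M) = (M + M)/(M + (7 - M² + 2*M)) = (2*M)/(7 - M² + 3*M) = 2*M/(7 - M² + 3*M))
18*V(v(H)) + s(-2) = 18*(2*(-1)/(7 - 1*(-1)² + 3*(-1))) + 28 = 18*(2*(-1)/(7 - 1*1 - 3)) + 28 = 18*(2*(-1)/(7 - 1 - 3)) + 28 = 18*(2*(-1)/3) + 28 = 18*(2*(-1)*(⅓)) + 28 = 18*(-⅔) + 28 = -12 + 28 = 16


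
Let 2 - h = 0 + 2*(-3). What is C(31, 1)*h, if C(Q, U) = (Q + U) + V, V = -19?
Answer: 104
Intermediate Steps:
h = 8 (h = 2 - (0 + 2*(-3)) = 2 - (0 - 6) = 2 - 1*(-6) = 2 + 6 = 8)
C(Q, U) = -19 + Q + U (C(Q, U) = (Q + U) - 19 = -19 + Q + U)
C(31, 1)*h = (-19 + 31 + 1)*8 = 13*8 = 104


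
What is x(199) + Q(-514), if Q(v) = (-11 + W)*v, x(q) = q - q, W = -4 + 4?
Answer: 5654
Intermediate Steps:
W = 0
x(q) = 0
Q(v) = -11*v (Q(v) = (-11 + 0)*v = -11*v)
x(199) + Q(-514) = 0 - 11*(-514) = 0 + 5654 = 5654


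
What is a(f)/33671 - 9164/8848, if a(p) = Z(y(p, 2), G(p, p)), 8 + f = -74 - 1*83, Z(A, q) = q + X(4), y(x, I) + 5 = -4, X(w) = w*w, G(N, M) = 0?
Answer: -976011/942788 ≈ -1.0352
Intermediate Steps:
X(w) = w²
y(x, I) = -9 (y(x, I) = -5 - 4 = -9)
Z(A, q) = 16 + q (Z(A, q) = q + 4² = q + 16 = 16 + q)
f = -165 (f = -8 + (-74 - 1*83) = -8 + (-74 - 83) = -8 - 157 = -165)
a(p) = 16 (a(p) = 16 + 0 = 16)
a(f)/33671 - 9164/8848 = 16/33671 - 9164/8848 = 16*(1/33671) - 9164*1/8848 = 16/33671 - 29/28 = -976011/942788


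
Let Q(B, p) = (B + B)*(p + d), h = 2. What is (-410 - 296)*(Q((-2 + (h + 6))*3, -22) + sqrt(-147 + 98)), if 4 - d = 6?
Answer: 609984 - 4942*I ≈ 6.0998e+5 - 4942.0*I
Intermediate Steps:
d = -2 (d = 4 - 1*6 = 4 - 6 = -2)
Q(B, p) = 2*B*(-2 + p) (Q(B, p) = (B + B)*(p - 2) = (2*B)*(-2 + p) = 2*B*(-2 + p))
(-410 - 296)*(Q((-2 + (h + 6))*3, -22) + sqrt(-147 + 98)) = (-410 - 296)*(2*((-2 + (2 + 6))*3)*(-2 - 22) + sqrt(-147 + 98)) = -706*(2*((-2 + 8)*3)*(-24) + sqrt(-49)) = -706*(2*(6*3)*(-24) + 7*I) = -706*(2*18*(-24) + 7*I) = -706*(-864 + 7*I) = 609984 - 4942*I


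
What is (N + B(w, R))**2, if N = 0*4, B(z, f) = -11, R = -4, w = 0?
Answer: 121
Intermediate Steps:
N = 0
(N + B(w, R))**2 = (0 - 11)**2 = (-11)**2 = 121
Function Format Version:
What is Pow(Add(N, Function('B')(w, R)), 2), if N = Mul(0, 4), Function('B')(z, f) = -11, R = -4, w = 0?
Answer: 121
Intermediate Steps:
N = 0
Pow(Add(N, Function('B')(w, R)), 2) = Pow(Add(0, -11), 2) = Pow(-11, 2) = 121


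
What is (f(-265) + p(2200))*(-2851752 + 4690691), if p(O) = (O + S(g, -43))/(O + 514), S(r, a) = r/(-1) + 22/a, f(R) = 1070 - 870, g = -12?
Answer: 21548221950433/58351 ≈ 3.6929e+8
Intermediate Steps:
f(R) = 200
S(r, a) = -r + 22/a (S(r, a) = r*(-1) + 22/a = -r + 22/a)
p(O) = (494/43 + O)/(514 + O) (p(O) = (O + (-1*(-12) + 22/(-43)))/(O + 514) = (O + (12 + 22*(-1/43)))/(514 + O) = (O + (12 - 22/43))/(514 + O) = (O + 494/43)/(514 + O) = (494/43 + O)/(514 + O))
(f(-265) + p(2200))*(-2851752 + 4690691) = (200 + (494/43 + 2200)/(514 + 2200))*(-2851752 + 4690691) = (200 + (95094/43)/2714)*1838939 = (200 + (1/2714)*(95094/43))*1838939 = (200 + 47547/58351)*1838939 = (11717747/58351)*1838939 = 21548221950433/58351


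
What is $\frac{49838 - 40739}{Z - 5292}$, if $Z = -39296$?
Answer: $- \frac{9099}{44588} \approx -0.20407$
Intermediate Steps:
$\frac{49838 - 40739}{Z - 5292} = \frac{49838 - 40739}{-39296 - 5292} = \frac{9099}{-44588} = 9099 \left(- \frac{1}{44588}\right) = - \frac{9099}{44588}$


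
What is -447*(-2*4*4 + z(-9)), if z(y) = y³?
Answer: 340167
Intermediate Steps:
-447*(-2*4*4 + z(-9)) = -447*(-2*4*4 + (-9)³) = -447*(-8*4 - 729) = -447*(-32 - 729) = -447*(-761) = 340167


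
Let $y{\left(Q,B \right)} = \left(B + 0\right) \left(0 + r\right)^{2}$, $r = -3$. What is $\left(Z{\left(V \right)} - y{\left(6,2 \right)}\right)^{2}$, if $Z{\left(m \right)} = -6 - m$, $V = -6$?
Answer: $324$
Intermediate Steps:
$y{\left(Q,B \right)} = 9 B$ ($y{\left(Q,B \right)} = \left(B + 0\right) \left(0 - 3\right)^{2} = B \left(-3\right)^{2} = B 9 = 9 B$)
$\left(Z{\left(V \right)} - y{\left(6,2 \right)}\right)^{2} = \left(\left(-6 - -6\right) - 9 \cdot 2\right)^{2} = \left(\left(-6 + 6\right) - 18\right)^{2} = \left(0 - 18\right)^{2} = \left(-18\right)^{2} = 324$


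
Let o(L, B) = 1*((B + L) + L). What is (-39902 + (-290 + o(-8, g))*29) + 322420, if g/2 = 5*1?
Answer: 273934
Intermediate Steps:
g = 10 (g = 2*(5*1) = 2*5 = 10)
o(L, B) = B + 2*L (o(L, B) = 1*(B + 2*L) = B + 2*L)
(-39902 + (-290 + o(-8, g))*29) + 322420 = (-39902 + (-290 + (10 + 2*(-8)))*29) + 322420 = (-39902 + (-290 + (10 - 16))*29) + 322420 = (-39902 + (-290 - 6)*29) + 322420 = (-39902 - 296*29) + 322420 = (-39902 - 8584) + 322420 = -48486 + 322420 = 273934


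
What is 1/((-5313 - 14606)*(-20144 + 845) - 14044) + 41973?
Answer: 16134536080102/384402737 ≈ 41973.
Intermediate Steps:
1/((-5313 - 14606)*(-20144 + 845) - 14044) + 41973 = 1/(-19919*(-19299) - 14044) + 41973 = 1/(384416781 - 14044) + 41973 = 1/384402737 + 41973 = 16134536080102/384402737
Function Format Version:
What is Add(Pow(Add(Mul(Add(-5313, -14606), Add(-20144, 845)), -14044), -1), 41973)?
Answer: Rational(16134536080102, 384402737) ≈ 41973.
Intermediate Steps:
Add(Pow(Add(Mul(Add(-5313, -14606), Add(-20144, 845)), -14044), -1), 41973) = Add(Pow(Add(Mul(-19919, -19299), -14044), -1), 41973) = Add(Pow(Add(384416781, -14044), -1), 41973) = Add(Pow(384402737, -1), 41973) = Add(Rational(1, 384402737), 41973) = Rational(16134536080102, 384402737)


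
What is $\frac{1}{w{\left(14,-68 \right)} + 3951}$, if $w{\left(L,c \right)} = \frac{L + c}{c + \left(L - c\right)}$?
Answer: $\frac{7}{27630} \approx 0.00025335$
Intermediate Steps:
$w{\left(L,c \right)} = \frac{L + c}{L}$
$\frac{1}{w{\left(14,-68 \right)} + 3951} = \frac{1}{\frac{14 - 68}{14} + 3951} = \frac{1}{\frac{1}{14} \left(-54\right) + 3951} = \frac{1}{- \frac{27}{7} + 3951} = \frac{1}{\frac{27630}{7}} = \frac{7}{27630}$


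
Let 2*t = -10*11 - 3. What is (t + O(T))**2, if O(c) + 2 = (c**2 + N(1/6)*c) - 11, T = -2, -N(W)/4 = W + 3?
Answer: 58081/36 ≈ 1613.4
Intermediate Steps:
N(W) = -12 - 4*W (N(W) = -4*(W + 3) = -4*(3 + W) = -12 - 4*W)
t = -113/2 (t = (-10*11 - 3)/2 = (-110 - 3)/2 = (1/2)*(-113) = -113/2 ≈ -56.500)
O(c) = -13 + c**2 - 38*c/3 (O(c) = -2 + ((c**2 + (-12 - 4/6)*c) - 11) = -2 + ((c**2 + (-12 - 4*1/6)*c) - 11) = -2 + ((c**2 + (-12 - 2/3)*c) - 11) = -2 + ((c**2 - 38*c/3) - 11) = -2 + (-11 + c**2 - 38*c/3) = -13 + c**2 - 38*c/3)
(t + O(T))**2 = (-113/2 + (-13 + (-2)**2 - 38/3*(-2)))**2 = (-113/2 + (-13 + 4 + 76/3))**2 = (-113/2 + 49/3)**2 = (-241/6)**2 = 58081/36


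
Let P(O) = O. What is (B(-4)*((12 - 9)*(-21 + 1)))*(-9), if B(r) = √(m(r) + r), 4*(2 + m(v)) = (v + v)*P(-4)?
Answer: 540*√2 ≈ 763.68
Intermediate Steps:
m(v) = -2 - 2*v (m(v) = -2 + ((v + v)*(-4))/4 = -2 + ((2*v)*(-4))/4 = -2 + (-8*v)/4 = -2 - 2*v)
B(r) = √(-2 - r) (B(r) = √((-2 - 2*r) + r) = √(-2 - r))
(B(-4)*((12 - 9)*(-21 + 1)))*(-9) = (√(-2 - 1*(-4))*((12 - 9)*(-21 + 1)))*(-9) = (√(-2 + 4)*(3*(-20)))*(-9) = (√2*(-60))*(-9) = -60*√2*(-9) = 540*√2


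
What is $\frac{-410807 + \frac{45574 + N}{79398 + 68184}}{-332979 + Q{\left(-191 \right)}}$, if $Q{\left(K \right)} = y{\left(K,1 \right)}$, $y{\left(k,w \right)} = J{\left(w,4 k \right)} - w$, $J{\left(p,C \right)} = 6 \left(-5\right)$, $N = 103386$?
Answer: $\frac{30313784857}{24573140910} \approx 1.2336$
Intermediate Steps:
$J{\left(p,C \right)} = -30$
$y{\left(k,w \right)} = -30 - w$
$Q{\left(K \right)} = -31$ ($Q{\left(K \right)} = -30 - 1 = -31$)
$\frac{-410807 + \frac{45574 + N}{79398 + 68184}}{-332979 + Q{\left(-191 \right)}} = \frac{-410807 + \frac{45574 + 103386}{79398 + 68184}}{-332979 - 31} = \frac{-410807 + \frac{148960}{147582}}{-333010} = \left(-410807 + 148960 \cdot \frac{1}{147582}\right) \left(- \frac{1}{333010}\right) = \left(-410807 + \frac{74480}{73791}\right) \left(- \frac{1}{333010}\right) = \left(- \frac{30313784857}{73791}\right) \left(- \frac{1}{333010}\right) = \frac{30313784857}{24573140910}$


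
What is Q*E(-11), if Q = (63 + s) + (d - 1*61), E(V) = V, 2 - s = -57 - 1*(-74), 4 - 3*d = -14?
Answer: 77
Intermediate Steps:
d = 6 (d = 4/3 - ⅓*(-14) = 4/3 + 14/3 = 6)
s = -15 (s = 2 - (-57 - 1*(-74)) = 2 - (-57 + 74) = 2 - 1*17 = 2 - 17 = -15)
Q = -7 (Q = (63 - 15) + (6 - 1*61) = 48 + (6 - 61) = 48 - 55 = -7)
Q*E(-11) = -7*(-11) = 77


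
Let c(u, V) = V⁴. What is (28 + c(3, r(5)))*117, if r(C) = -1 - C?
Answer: 154908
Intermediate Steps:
(28 + c(3, r(5)))*117 = (28 + (-1 - 1*5)⁴)*117 = (28 + (-1 - 5)⁴)*117 = (28 + (-6)⁴)*117 = (28 + 1296)*117 = 1324*117 = 154908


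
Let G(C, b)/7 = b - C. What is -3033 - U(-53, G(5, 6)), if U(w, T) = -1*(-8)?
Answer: -3041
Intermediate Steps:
G(C, b) = -7*C + 7*b (G(C, b) = 7*(b - C) = -7*C + 7*b)
U(w, T) = 8
-3033 - U(-53, G(5, 6)) = -3033 - 1*8 = -3033 - 8 = -3041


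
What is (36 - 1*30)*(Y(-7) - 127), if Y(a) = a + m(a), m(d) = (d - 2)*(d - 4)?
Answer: -210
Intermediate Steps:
m(d) = (-4 + d)*(-2 + d) (m(d) = (-2 + d)*(-4 + d) = (-4 + d)*(-2 + d))
Y(a) = 8 + a² - 5*a (Y(a) = a + (8 + a² - 6*a) = 8 + a² - 5*a)
(36 - 1*30)*(Y(-7) - 127) = (36 - 1*30)*((8 + (-7)² - 5*(-7)) - 127) = (36 - 30)*((8 + 49 + 35) - 127) = 6*(92 - 127) = 6*(-35) = -210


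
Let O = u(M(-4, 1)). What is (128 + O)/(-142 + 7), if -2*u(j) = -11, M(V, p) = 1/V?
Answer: -89/90 ≈ -0.98889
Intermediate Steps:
u(j) = 11/2 (u(j) = -½*(-11) = 11/2)
O = 11/2 ≈ 5.5000
(128 + O)/(-142 + 7) = (128 + 11/2)/(-142 + 7) = (267/2)/(-135) = -1/135*267/2 = -89/90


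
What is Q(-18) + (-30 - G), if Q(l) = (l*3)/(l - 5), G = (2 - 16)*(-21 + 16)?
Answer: -2246/23 ≈ -97.652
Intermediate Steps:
G = 70 (G = -14*(-5) = 70)
Q(l) = 3*l/(-5 + l) (Q(l) = (3*l)/(-5 + l) = 3*l/(-5 + l))
Q(-18) + (-30 - G) = 3*(-18)/(-5 - 18) + (-30 - 1*70) = 3*(-18)/(-23) + (-30 - 70) = 3*(-18)*(-1/23) - 100 = 54/23 - 100 = -2246/23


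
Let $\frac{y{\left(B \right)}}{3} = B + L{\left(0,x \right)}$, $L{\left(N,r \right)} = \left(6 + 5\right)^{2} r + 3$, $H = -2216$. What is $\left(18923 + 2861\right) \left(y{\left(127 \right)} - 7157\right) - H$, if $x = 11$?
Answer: $-60426600$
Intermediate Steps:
$L{\left(N,r \right)} = 3 + 121 r$ ($L{\left(N,r \right)} = 11^{2} r + 3 = 121 r + 3 = 3 + 121 r$)
$y{\left(B \right)} = 4002 + 3 B$ ($y{\left(B \right)} = 3 \left(B + \left(3 + 121 \cdot 11\right)\right) = 3 \left(B + \left(3 + 1331\right)\right) = 3 \left(B + 1334\right) = 3 \left(1334 + B\right) = 4002 + 3 B$)
$\left(18923 + 2861\right) \left(y{\left(127 \right)} - 7157\right) - H = \left(18923 + 2861\right) \left(\left(4002 + 3 \cdot 127\right) - 7157\right) - -2216 = 21784 \left(\left(4002 + 381\right) - 7157\right) + 2216 = 21784 \left(4383 - 7157\right) + 2216 = 21784 \left(-2774\right) + 2216 = -60428816 + 2216 = -60426600$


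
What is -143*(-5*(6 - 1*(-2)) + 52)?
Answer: -1716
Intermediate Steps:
-143*(-5*(6 - 1*(-2)) + 52) = -143*(-5*(6 + 2) + 52) = -143*(-5*8 + 52) = -143*(-40 + 52) = -143*12 = -1716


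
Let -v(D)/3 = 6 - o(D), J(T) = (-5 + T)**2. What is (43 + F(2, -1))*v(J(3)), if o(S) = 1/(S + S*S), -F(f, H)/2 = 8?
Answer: -9639/20 ≈ -481.95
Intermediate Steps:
F(f, H) = -16 (F(f, H) = -2*8 = -16)
o(S) = 1/(S + S**2)
v(D) = -18 + 3/(D*(1 + D)) (v(D) = -3*(6 - 1/(D*(1 + D))) = -18 + 3/(D*(1 + D)))
(43 + F(2, -1))*v(J(3)) = (43 - 16)*(3*(1 - 6*(-5 + 3)**2*(1 + (-5 + 3)**2))/(((-5 + 3)**2)*(1 + (-5 + 3)**2))) = 27*(3*(1 - 6*(-2)**2*(1 + (-2)**2))/(((-2)**2)*(1 + (-2)**2))) = 27*(3*(1 - 6*4*(1 + 4))/(4*(1 + 4))) = 27*(3*(1/4)*(1 - 6*4*5)/5) = 27*(3*(1/4)*(1/5)*(1 - 120)) = 27*(3*(1/4)*(1/5)*(-119)) = 27*(-357/20) = -9639/20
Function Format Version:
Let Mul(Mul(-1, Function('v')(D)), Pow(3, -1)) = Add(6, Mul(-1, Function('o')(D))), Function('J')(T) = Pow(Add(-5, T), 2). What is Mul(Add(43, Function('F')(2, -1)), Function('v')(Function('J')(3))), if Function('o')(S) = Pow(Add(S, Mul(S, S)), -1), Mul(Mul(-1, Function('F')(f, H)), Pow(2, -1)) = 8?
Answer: Rational(-9639, 20) ≈ -481.95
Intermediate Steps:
Function('F')(f, H) = -16 (Function('F')(f, H) = Mul(-2, 8) = -16)
Function('o')(S) = Pow(Add(S, Pow(S, 2)), -1)
Function('v')(D) = Add(-18, Mul(3, Pow(D, -1), Pow(Add(1, D), -1))) (Function('v')(D) = Mul(-3, Add(6, Mul(-1, Mul(Pow(D, -1), Pow(Add(1, D), -1))))) = Mul(-3, Add(6, Mul(-1, Pow(D, -1), Pow(Add(1, D), -1)))) = Add(-18, Mul(3, Pow(D, -1), Pow(Add(1, D), -1))))
Mul(Add(43, Function('F')(2, -1)), Function('v')(Function('J')(3))) = Mul(Add(43, -16), Mul(3, Pow(Pow(Add(-5, 3), 2), -1), Pow(Add(1, Pow(Add(-5, 3), 2)), -1), Add(1, Mul(-6, Pow(Add(-5, 3), 2), Add(1, Pow(Add(-5, 3), 2)))))) = Mul(27, Mul(3, Pow(Pow(-2, 2), -1), Pow(Add(1, Pow(-2, 2)), -1), Add(1, Mul(-6, Pow(-2, 2), Add(1, Pow(-2, 2)))))) = Mul(27, Mul(3, Pow(4, -1), Pow(Add(1, 4), -1), Add(1, Mul(-6, 4, Add(1, 4))))) = Mul(27, Mul(3, Rational(1, 4), Pow(5, -1), Add(1, Mul(-6, 4, 5)))) = Mul(27, Mul(3, Rational(1, 4), Rational(1, 5), Add(1, -120))) = Mul(27, Mul(3, Rational(1, 4), Rational(1, 5), -119)) = Mul(27, Rational(-357, 20)) = Rational(-9639, 20)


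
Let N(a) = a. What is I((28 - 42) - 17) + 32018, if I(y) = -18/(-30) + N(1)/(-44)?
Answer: 7044087/220 ≈ 32019.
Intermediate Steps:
I(y) = 127/220 (I(y) = -18/(-30) + 1/(-44) = -18*(-1/30) + 1*(-1/44) = ⅗ - 1/44 = 127/220)
I((28 - 42) - 17) + 32018 = 127/220 + 32018 = 7044087/220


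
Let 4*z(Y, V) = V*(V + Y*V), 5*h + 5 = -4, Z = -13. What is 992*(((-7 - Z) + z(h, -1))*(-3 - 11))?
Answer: -402752/5 ≈ -80550.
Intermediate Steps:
h = -9/5 (h = -1 + (1/5)*(-4) = -1 - 4/5 = -9/5 ≈ -1.8000)
z(Y, V) = V*(V + V*Y)/4 (z(Y, V) = (V*(V + Y*V))/4 = (V*(V + V*Y))/4 = V*(V + V*Y)/4)
992*(((-7 - Z) + z(h, -1))*(-3 - 11)) = 992*(((-7 - 1*(-13)) + (1/4)*(-1)**2*(1 - 9/5))*(-3 - 11)) = 992*(((-7 + 13) + (1/4)*1*(-4/5))*(-14)) = 992*((6 - 1/5)*(-14)) = 992*((29/5)*(-14)) = 992*(-406/5) = -402752/5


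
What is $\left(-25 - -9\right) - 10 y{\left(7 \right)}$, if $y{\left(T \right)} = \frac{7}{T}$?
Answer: $-26$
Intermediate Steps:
$\left(-25 - -9\right) - 10 y{\left(7 \right)} = \left(-25 - -9\right) - 10 \cdot \frac{7}{7} = \left(-25 + 9\right) - 10 \cdot 7 \cdot \frac{1}{7} = -16 - 10 = -26$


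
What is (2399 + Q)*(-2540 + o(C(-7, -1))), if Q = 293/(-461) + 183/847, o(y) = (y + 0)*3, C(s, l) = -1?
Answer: -2381688673075/390467 ≈ -6.0996e+6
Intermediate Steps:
o(y) = 3*y (o(y) = y*3 = 3*y)
Q = -163808/390467 (Q = 293*(-1/461) + 183*(1/847) = -293/461 + 183/847 = -163808/390467 ≈ -0.41952)
(2399 + Q)*(-2540 + o(C(-7, -1))) = (2399 - 163808/390467)*(-2540 + 3*(-1)) = 936566525*(-2540 - 3)/390467 = (936566525/390467)*(-2543) = -2381688673075/390467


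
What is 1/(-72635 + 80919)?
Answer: 1/8284 ≈ 0.00012071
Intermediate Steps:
1/(-72635 + 80919) = 1/8284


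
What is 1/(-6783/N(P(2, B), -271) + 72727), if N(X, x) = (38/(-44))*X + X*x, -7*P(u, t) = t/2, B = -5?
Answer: 29905/2176990099 ≈ 1.3737e-5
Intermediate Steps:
P(u, t) = -t/14 (P(u, t) = -t/(7*2) = -t/14)
N(X, x) = -19*X/22 + X*x (N(X, x) = (38*(-1/44))*X + X*x = -19*X/22 + X*x)
1/(-6783/N(P(2, B), -271) + 72727) = 1/(-6783*308/(5*(-19 + 22*(-271))) + 72727) = 1/(-6783*308/(5*(-19 - 5962)) + 72727) = 1/(-6783/((1/22)*(5/14)*(-5981)) + 72727) = 1/(-6783/(-29905/308) + 72727) = 1/(-6783*(-308/29905) + 72727) = 1/(2089164/29905 + 72727) = 1/(2176990099/29905) = 29905/2176990099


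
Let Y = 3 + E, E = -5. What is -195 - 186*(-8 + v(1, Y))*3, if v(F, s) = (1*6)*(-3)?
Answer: 14313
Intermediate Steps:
Y = -2 (Y = 3 - 5 = -2)
v(F, s) = -18 (v(F, s) = 6*(-3) = -18)
-195 - 186*(-8 + v(1, Y))*3 = -195 - 186*(-8 - 18)*3 = -195 - (-4836)*3 = -195 - 186*(-78) = -195 + 14508 = 14313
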